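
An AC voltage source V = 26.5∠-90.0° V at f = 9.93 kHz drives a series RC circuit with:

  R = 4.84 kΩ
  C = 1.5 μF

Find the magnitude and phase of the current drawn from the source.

Step 1 — Angular frequency: ω = 2π·f = 2π·9930 = 6.239e+04 rad/s.
Step 2 — Component impedances:
  R: Z = R = 4840 Ω
  C: Z = 1/(jωC) = -j/(ω·C) = 0 - j10.69 Ω
Step 3 — Series combination: Z_total = R + C = 4840 - j10.69 Ω = 4840∠-0.1° Ω.
Step 4 — Source phasor: V = 26.5∠-90.0° V = 0 - j26.5 V.
Step 5 — Ohm's law: I = V / Z_total = (0 - j26.5) / (4840 - j10.69) = 1.209e-05 - j0.005475 A.
Step 6 — Convert to polar: |I| = 0.005475 A, ∠I = -89.9°.

I = 0.005475∠-89.9° A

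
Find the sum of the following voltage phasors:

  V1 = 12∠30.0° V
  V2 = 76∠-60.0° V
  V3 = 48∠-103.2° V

Step 1 — Convert each phasor to rectangular form:
  V1 = 12·(cos(30.0°) + j·sin(30.0°)) = 10.39 + j6 V
  V2 = 76·(cos(-60.0°) + j·sin(-60.0°)) = 38 - j65.82 V
  V3 = 48·(cos(-103.2°) + j·sin(-103.2°)) = -10.96 - j46.73 V
Step 2 — Sum components: V_total = 37.43 - j106.5 V.
Step 3 — Convert to polar: |V_total| = 112.9 V, ∠V_total = -70.6°.

V_total = 112.9∠-70.6° V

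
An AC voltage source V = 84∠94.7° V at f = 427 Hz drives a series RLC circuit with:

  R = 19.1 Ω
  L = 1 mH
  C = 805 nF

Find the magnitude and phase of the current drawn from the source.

Step 1 — Angular frequency: ω = 2π·f = 2π·427 = 2683 rad/s.
Step 2 — Component impedances:
  R: Z = R = 19.1 Ω
  L: Z = jωL = j·2683·0.001 = 0 + j2.683 Ω
  C: Z = 1/(jωC) = -j/(ω·C) = 0 - j463 Ω
Step 3 — Series combination: Z_total = R + L + C = 19.1 - j460.3 Ω = 460.7∠-87.6° Ω.
Step 4 — Source phasor: V = 84∠94.7° V = -6.883 + j83.72 V.
Step 5 — Ohm's law: I = V / Z_total = (-6.883 + j83.72) / (19.1 - j460.3) = -0.1822 - j0.007393 A.
Step 6 — Convert to polar: |I| = 0.1823 A, ∠I = -177.7°.

I = 0.1823∠-177.7° A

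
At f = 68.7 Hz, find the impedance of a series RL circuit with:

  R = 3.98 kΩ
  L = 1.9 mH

Step 1 — Angular frequency: ω = 2π·f = 2π·68.7 = 431.7 rad/s.
Step 2 — Component impedances:
  R: Z = R = 3980 Ω
  L: Z = jωL = j·431.7·0.0019 = 0 + j0.8201 Ω
Step 3 — Series combination: Z_total = R + L = 3980 + j0.8201 Ω = 3980∠0.0° Ω.

Z = 3980 + j0.8201 Ω = 3980∠0.0° Ω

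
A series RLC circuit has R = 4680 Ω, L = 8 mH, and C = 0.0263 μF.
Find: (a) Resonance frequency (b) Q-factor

Step 1 — Resonance condition Im(Z)=0 gives ω₀ = 1/√(LC).
Step 2 — ω₀ = 1/√(0.008·2.63e-08) = 6.894e+04 rad/s.
Step 3 — f₀ = ω₀/(2π) = 1.097e+04 Hz.
Step 4 — Series Q: Q = ω₀L/R = 6.894e+04·0.008/4680 = 0.1178.

(a) f₀ = 1.097e+04 Hz  (b) Q = 0.1178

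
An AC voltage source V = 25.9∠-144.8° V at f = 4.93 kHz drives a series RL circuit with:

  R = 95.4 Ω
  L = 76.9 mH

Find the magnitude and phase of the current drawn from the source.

Step 1 — Angular frequency: ω = 2π·f = 2π·4930 = 3.098e+04 rad/s.
Step 2 — Component impedances:
  R: Z = R = 95.4 Ω
  L: Z = jωL = j·3.098e+04·0.0769 = 0 + j2382 Ω
Step 3 — Series combination: Z_total = R + L = 95.4 + j2382 Ω = 2384∠87.7° Ω.
Step 4 — Source phasor: V = 25.9∠-144.8° V = -21.16 - j14.93 V.
Step 5 — Ohm's law: I = V / Z_total = (-21.16 - j14.93) / (95.4 + j2382) = -0.006613 + j0.00862 A.
Step 6 — Convert to polar: |I| = 0.01086 A, ∠I = 127.5°.

I = 0.01086∠127.5° A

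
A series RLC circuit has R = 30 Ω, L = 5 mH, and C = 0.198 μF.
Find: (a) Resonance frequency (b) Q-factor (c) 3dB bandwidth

Step 1 — Resonance condition Im(Z)=0 gives ω₀ = 1/√(LC).
Step 2 — ω₀ = 1/√(0.005·1.98e-07) = 3.178e+04 rad/s.
Step 3 — f₀ = ω₀/(2π) = 5058 Hz.
Step 4 — Series Q: Q = ω₀L/R = 3.178e+04·0.005/30 = 5.297.
Step 5 — 3dB bandwidth: Δω = ω₀/Q = 6000 rad/s; BW = Δω/(2π) = 954.9 Hz.

(a) f₀ = 5058 Hz  (b) Q = 5.297  (c) BW = 954.9 Hz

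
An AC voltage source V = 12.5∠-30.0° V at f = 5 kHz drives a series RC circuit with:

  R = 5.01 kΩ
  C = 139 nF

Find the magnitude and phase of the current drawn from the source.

Step 1 — Angular frequency: ω = 2π·f = 2π·5000 = 3.142e+04 rad/s.
Step 2 — Component impedances:
  R: Z = R = 5010 Ω
  C: Z = 1/(jωC) = -j/(ω·C) = 0 - j229 Ω
Step 3 — Series combination: Z_total = R + C = 5010 - j229 Ω = 5015∠-2.6° Ω.
Step 4 — Source phasor: V = 12.5∠-30.0° V = 10.83 - j6.25 V.
Step 5 — Ohm's law: I = V / Z_total = (10.83 - j6.25) / (5010 - j229) = 0.002213 - j0.001146 A.
Step 6 — Convert to polar: |I| = 0.002492 A, ∠I = -27.4°.

I = 0.002492∠-27.4° A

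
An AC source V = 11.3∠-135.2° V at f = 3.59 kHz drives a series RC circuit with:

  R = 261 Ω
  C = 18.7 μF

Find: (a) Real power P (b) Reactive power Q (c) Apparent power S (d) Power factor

Step 1 — Angular frequency: ω = 2π·f = 2π·3590 = 2.256e+04 rad/s.
Step 2 — Component impedances:
  R: Z = R = 261 Ω
  C: Z = 1/(jωC) = -j/(ω·C) = 0 - j2.371 Ω
Step 3 — Series combination: Z_total = R + C = 261 - j2.371 Ω = 261∠-0.5° Ω.
Step 4 — Source phasor: V = 11.3∠-135.2° V = -8.018 - j7.962 V.
Step 5 — Current: I = V / Z = -0.03044 - j0.03078 A = 0.04329∠-134.7° A.
Step 6 — Complex power: S = V·I* = 0.4892 - j0.004443 VA.
Step 7 — Real power: P = Re(S) = 0.4892 W.
Step 8 — Reactive power: Q = Im(S) = -0.004443 VAR.
Step 9 — Apparent power: |S| = 0.4892 VA.
Step 10 — Power factor: PF = P/|S| = 1 (leading).

(a) P = 0.4892 W  (b) Q = -0.004443 VAR  (c) S = 0.4892 VA  (d) PF = 1 (leading)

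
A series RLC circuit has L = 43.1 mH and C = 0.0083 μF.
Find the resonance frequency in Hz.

Step 1 — Resonance condition Im(Z)=0 gives ω₀ = 1/√(LC).
Step 2 — ω₀ = 1/√(0.0431·8.3e-09) = 5.287e+04 rad/s.
Step 3 — f₀ = ω₀/(2π) = 8415 Hz.

f₀ = 8415 Hz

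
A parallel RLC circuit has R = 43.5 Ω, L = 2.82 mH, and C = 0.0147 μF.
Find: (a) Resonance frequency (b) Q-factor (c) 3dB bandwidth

Step 1 — Resonance: ω₀ = 1/√(LC) = 1/√(0.00282·1.47e-08) = 1.553e+05 rad/s.
Step 2 — f₀ = ω₀/(2π) = 2.472e+04 Hz.
Step 3 — Parallel Q: Q = R/(ω₀L) = 43.5/(1.553e+05·0.00282) = 0.09932.
Step 4 — Bandwidth: Δω = ω₀/Q = 1.564e+06 rad/s; BW = Δω/(2π) = 2.489e+05 Hz.

(a) f₀ = 2.472e+04 Hz  (b) Q = 0.09932  (c) BW = 2.489e+05 Hz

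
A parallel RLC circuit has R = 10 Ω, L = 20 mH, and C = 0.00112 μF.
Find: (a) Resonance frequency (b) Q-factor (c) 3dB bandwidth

Step 1 — Resonance: ω₀ = 1/√(LC) = 1/√(0.02·1.12e-09) = 2.113e+05 rad/s.
Step 2 — f₀ = ω₀/(2π) = 3.363e+04 Hz.
Step 3 — Parallel Q: Q = R/(ω₀L) = 10/(2.113e+05·0.02) = 0.002366.
Step 4 — Bandwidth: Δω = ω₀/Q = 8.929e+07 rad/s; BW = Δω/(2π) = 1.421e+07 Hz.

(a) f₀ = 3.363e+04 Hz  (b) Q = 0.002366  (c) BW = 1.421e+07 Hz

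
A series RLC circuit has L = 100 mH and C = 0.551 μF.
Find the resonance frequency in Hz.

Step 1 — Resonance condition Im(Z)=0 gives ω₀ = 1/√(LC).
Step 2 — ω₀ = 1/√(0.1·5.51e-07) = 4260 rad/s.
Step 3 — f₀ = ω₀/(2π) = 678 Hz.

f₀ = 678 Hz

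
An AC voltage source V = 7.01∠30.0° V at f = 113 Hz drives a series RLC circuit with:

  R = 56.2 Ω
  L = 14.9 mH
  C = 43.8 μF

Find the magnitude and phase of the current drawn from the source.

Step 1 — Angular frequency: ω = 2π·f = 2π·113 = 710 rad/s.
Step 2 — Component impedances:
  R: Z = R = 56.2 Ω
  L: Z = jωL = j·710·0.0149 = 0 + j10.58 Ω
  C: Z = 1/(jωC) = -j/(ω·C) = 0 - j32.16 Ω
Step 3 — Series combination: Z_total = R + L + C = 56.2 - j21.58 Ω = 60.2∠-21.0° Ω.
Step 4 — Source phasor: V = 7.01∠30.0° V = 6.071 + j3.505 V.
Step 5 — Ohm's law: I = V / Z_total = (6.071 + j3.505) / (56.2 - j21.58) = 0.07328 + j0.0905 A.
Step 6 — Convert to polar: |I| = 0.1164 A, ∠I = 51.0°.

I = 0.1164∠51.0° A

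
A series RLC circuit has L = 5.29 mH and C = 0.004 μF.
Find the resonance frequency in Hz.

Step 1 — Resonance condition Im(Z)=0 gives ω₀ = 1/√(LC).
Step 2 — ω₀ = 1/√(0.00529·4e-09) = 2.174e+05 rad/s.
Step 3 — f₀ = ω₀/(2π) = 3.46e+04 Hz.

f₀ = 3.46e+04 Hz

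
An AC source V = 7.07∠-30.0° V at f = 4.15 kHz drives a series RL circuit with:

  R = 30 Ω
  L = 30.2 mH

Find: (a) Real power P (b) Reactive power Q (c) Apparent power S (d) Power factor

Step 1 — Angular frequency: ω = 2π·f = 2π·4150 = 2.608e+04 rad/s.
Step 2 — Component impedances:
  R: Z = R = 30 Ω
  L: Z = jωL = j·2.608e+04·0.0302 = 0 + j787.5 Ω
Step 3 — Series combination: Z_total = R + L = 30 + j787.5 Ω = 788∠87.8° Ω.
Step 4 — Source phasor: V = 7.07∠-30.0° V = 6.123 - j3.535 V.
Step 5 — Current: I = V / Z = -0.004187 - j0.007935 A = 0.008972∠-117.8° A.
Step 6 — Complex power: S = V·I* = 0.002415 + j0.06338 VA.
Step 7 — Real power: P = Re(S) = 0.002415 W.
Step 8 — Reactive power: Q = Im(S) = 0.06338 VAR.
Step 9 — Apparent power: |S| = 0.06343 VA.
Step 10 — Power factor: PF = P/|S| = 0.03807 (lagging).

(a) P = 0.002415 W  (b) Q = 0.06338 VAR  (c) S = 0.06343 VA  (d) PF = 0.03807 (lagging)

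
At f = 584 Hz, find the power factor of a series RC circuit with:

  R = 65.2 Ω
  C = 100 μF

Step 1 — Angular frequency: ω = 2π·f = 2π·584 = 3669 rad/s.
Step 2 — Component impedances:
  R: Z = R = 65.2 Ω
  C: Z = 1/(jωC) = -j/(ω·C) = 0 - j2.725 Ω
Step 3 — Series combination: Z_total = R + C = 65.2 - j2.725 Ω = 65.26∠-2.4° Ω.
Step 4 — Power factor: PF = cos(φ) = Re(Z)/|Z| = 65.2/65.26 = 0.9991.
Step 5 — Type: Im(Z) = -2.725 ⇒ leading (phase φ = -2.4°).

PF = 0.9991 (leading, φ = -2.4°)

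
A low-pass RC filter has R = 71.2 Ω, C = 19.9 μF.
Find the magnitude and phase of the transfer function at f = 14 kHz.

Step 1 — Angular frequency: ω = 2π·1.4e+04 = 8.796e+04 rad/s.
Step 2 — Transfer function: H(jω) = 1/(1 + jωRC).
Step 3 — Denominator: 1 + jωRC = 1 + j·8.796e+04·71.2·1.99e-05 = 1 + j124.6.
Step 4 — H = 6.437e-05 - j0.008023.
Step 5 — Magnitude: |H| = 0.008023 (-41.9 dB); phase: φ = -89.5°.

|H| = 0.008023 (-41.9 dB), φ = -89.5°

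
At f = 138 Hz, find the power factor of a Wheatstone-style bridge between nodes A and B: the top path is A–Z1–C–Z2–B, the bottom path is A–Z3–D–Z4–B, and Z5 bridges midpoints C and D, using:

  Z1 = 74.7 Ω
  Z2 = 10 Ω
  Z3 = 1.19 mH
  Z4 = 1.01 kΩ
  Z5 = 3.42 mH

Step 1 — Angular frequency: ω = 2π·f = 2π·138 = 867.1 rad/s.
Step 2 — Component impedances:
  Z1: Z = R = 74.7 Ω
  Z2: Z = R = 10 Ω
  Z3: Z = jωL = j·867.1·0.00119 = 0 + j1.032 Ω
  Z4: Z = R = 1010 Ω
  Z5: Z = jωL = j·867.1·0.00342 = 0 + j2.965 Ω
Step 3 — Bridge requires nodal analysis (the Z5 bridge couples midpoints C and D, so the two paths cannot be reduced to a simple series/parallel combination). Setting node B to ground and injecting 1 A at node A, the 3-node admittance system at A, C, D solves to V_A = Z_AB = 10.12 + j3.927 Ω = 10.86∠21.2° Ω.
Step 4 — Power factor: PF = cos(φ) = Re(Z)/|Z| = 10.121/10.856 = 0.9323.
Step 5 — Type: Im(Z) = 3.927 ⇒ lagging (phase φ = 21.2°).

PF = 0.9323 (lagging, φ = 21.2°)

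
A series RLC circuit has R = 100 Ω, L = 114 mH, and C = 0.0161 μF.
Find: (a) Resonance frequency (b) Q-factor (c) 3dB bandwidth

Step 1 — Resonance condition Im(Z)=0 gives ω₀ = 1/√(LC).
Step 2 — ω₀ = 1/√(0.114·1.61e-08) = 2.334e+04 rad/s.
Step 3 — f₀ = ω₀/(2π) = 3715 Hz.
Step 4 — Series Q: Q = ω₀L/R = 2.334e+04·0.114/100 = 26.61.
Step 5 — 3dB bandwidth: Δω = ω₀/Q = 877.2 rad/s; BW = Δω/(2π) = 139.6 Hz.

(a) f₀ = 3715 Hz  (b) Q = 26.61  (c) BW = 139.6 Hz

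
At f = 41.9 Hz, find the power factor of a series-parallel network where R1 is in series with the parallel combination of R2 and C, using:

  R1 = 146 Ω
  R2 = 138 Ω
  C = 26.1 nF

Step 1 — Angular frequency: ω = 2π·f = 2π·41.9 = 263.3 rad/s.
Step 2 — Component impedances:
  R1: Z = R = 146 Ω
  R2: Z = R = 138 Ω
  C: Z = 1/(jωC) = -j/(ω·C) = 0 - j1.455e+05 Ω
Step 3 — Parallel branch: R2 || C = 1/(1/R2 + 1/C) = 138 - j0.1309 Ω.
Step 4 — Series with R1: Z_total = R1 + (R2 || C) = 284 - j0.1309 Ω = 284∠-0.0° Ω.
Step 5 — Power factor: PF = cos(φ) = Re(Z)/|Z| = 284/284 = 1.
Step 6 — Type: Im(Z) = -0.1309 ⇒ leading (phase φ = -0.0°).

PF = 1 (leading, φ = -0.0°)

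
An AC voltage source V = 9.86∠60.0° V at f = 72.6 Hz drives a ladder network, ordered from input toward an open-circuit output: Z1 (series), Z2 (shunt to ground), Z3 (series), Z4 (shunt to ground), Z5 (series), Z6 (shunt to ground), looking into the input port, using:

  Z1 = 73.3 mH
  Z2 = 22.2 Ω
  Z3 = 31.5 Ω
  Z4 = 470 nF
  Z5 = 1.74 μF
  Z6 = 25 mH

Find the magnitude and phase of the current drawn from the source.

Step 1 — Angular frequency: ω = 2π·f = 2π·72.6 = 456.2 rad/s.
Step 2 — Component impedances:
  Z1: Z = jωL = j·456.2·0.0733 = 0 + j33.44 Ω
  Z2: Z = R = 22.2 Ω
  Z3: Z = R = 31.5 Ω
  Z4: Z = 1/(jωC) = -j/(ω·C) = 0 - j4664 Ω
  Z5: Z = 1/(jωC) = -j/(ω·C) = 0 - j1260 Ω
  Z6: Z = jωL = j·456.2·0.025 = 0 + j11.4 Ω
Step 3 — Ladder network (open output): work backward from the far end, alternating series and parallel combinations. Z_in = 22.17 + j32.94 Ω = 39.71∠56.1° Ω.
Step 4 — Source phasor: V = 9.86∠60.0° V = 4.93 + j8.539 V.
Step 5 — Ohm's law: I = V / Z_total = (4.93 + j8.539) / (22.17 + j32.94) = 0.2477 + j0.0171 A.
Step 6 — Convert to polar: |I| = 0.2483 A, ∠I = 3.9°.

I = 0.2483∠3.9° A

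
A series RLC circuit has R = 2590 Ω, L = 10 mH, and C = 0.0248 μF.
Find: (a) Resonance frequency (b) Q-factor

Step 1 — Resonance condition Im(Z)=0 gives ω₀ = 1/√(LC).
Step 2 — ω₀ = 1/√(0.01·2.48e-08) = 6.35e+04 rad/s.
Step 3 — f₀ = ω₀/(2π) = 1.011e+04 Hz.
Step 4 — Series Q: Q = ω₀L/R = 6.35e+04·0.01/2590 = 0.2452.

(a) f₀ = 1.011e+04 Hz  (b) Q = 0.2452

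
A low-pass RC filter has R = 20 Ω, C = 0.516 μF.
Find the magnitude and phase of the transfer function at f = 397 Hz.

Step 1 — Angular frequency: ω = 2π·397 = 2494 rad/s.
Step 2 — Transfer function: H(jω) = 1/(1 + jωRC).
Step 3 — Denominator: 1 + jωRC = 1 + j·2494·20·5.16e-07 = 1 + j0.02574.
Step 4 — H = 0.9993 - j0.02573.
Step 5 — Magnitude: |H| = 0.9997 (-0.0 dB); phase: φ = -1.5°.

|H| = 0.9997 (-0.0 dB), φ = -1.5°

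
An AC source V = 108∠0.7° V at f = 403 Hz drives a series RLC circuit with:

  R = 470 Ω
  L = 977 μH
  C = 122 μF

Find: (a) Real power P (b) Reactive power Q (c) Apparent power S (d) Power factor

Step 1 — Angular frequency: ω = 2π·f = 2π·403 = 2532 rad/s.
Step 2 — Component impedances:
  R: Z = R = 470 Ω
  L: Z = jωL = j·2532·0.000977 = 0 + j2.474 Ω
  C: Z = 1/(jωC) = -j/(ω·C) = 0 - j3.237 Ω
Step 3 — Series combination: Z_total = R + L + C = 470 - j0.7632 Ω = 470∠-0.1° Ω.
Step 4 — Source phasor: V = 108∠0.7° V = 108 + j1.319 V.
Step 5 — Current: I = V / Z = 0.2298 + j0.00318 A = 0.2298∠0.8° A.
Step 6 — Complex power: S = V·I* = 24.82 - j0.0403 VA.
Step 7 — Real power: P = Re(S) = 24.82 W.
Step 8 — Reactive power: Q = Im(S) = -0.0403 VAR.
Step 9 — Apparent power: |S| = 24.82 VA.
Step 10 — Power factor: PF = P/|S| = 1 (leading).

(a) P = 24.82 W  (b) Q = -0.0403 VAR  (c) S = 24.82 VA  (d) PF = 1 (leading)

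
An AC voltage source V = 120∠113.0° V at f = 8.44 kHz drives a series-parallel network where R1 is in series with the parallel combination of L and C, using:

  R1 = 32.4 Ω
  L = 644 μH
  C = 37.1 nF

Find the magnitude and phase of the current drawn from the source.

Step 1 — Angular frequency: ω = 2π·f = 2π·8440 = 5.303e+04 rad/s.
Step 2 — Component impedances:
  R1: Z = R = 32.4 Ω
  L: Z = jωL = j·5.303e+04·0.000644 = 0 + j34.15 Ω
  C: Z = 1/(jωC) = -j/(ω·C) = 0 - j508.3 Ω
Step 3 — Parallel branch: L || C = 1/(1/L + 1/C) = 0 + j36.61 Ω.
Step 4 — Series with R1: Z_total = R1 + (L || C) = 32.4 + j36.61 Ω = 48.89∠48.5° Ω.
Step 5 — Source phasor: V = 120∠113.0° V = -46.89 + j110.5 V.
Step 6 — Ohm's law: I = V / Z_total = (-46.89 + j110.5) / (32.4 + j36.61) = 1.056 + j2.216 A.
Step 7 — Convert to polar: |I| = 2.455 A, ∠I = 64.5°.

I = 2.455∠64.5° A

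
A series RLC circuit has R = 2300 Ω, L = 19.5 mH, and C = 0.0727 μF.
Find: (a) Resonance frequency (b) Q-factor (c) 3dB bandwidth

Step 1 — Resonance condition Im(Z)=0 gives ω₀ = 1/√(LC).
Step 2 — ω₀ = 1/√(0.0195·7.27e-08) = 2.656e+04 rad/s.
Step 3 — f₀ = ω₀/(2π) = 4227 Hz.
Step 4 — Series Q: Q = ω₀L/R = 2.656e+04·0.0195/2300 = 0.2252.
Step 5 — 3dB bandwidth: Δω = ω₀/Q = 1.179e+05 rad/s; BW = Δω/(2π) = 1.877e+04 Hz.

(a) f₀ = 4227 Hz  (b) Q = 0.2252  (c) BW = 1.877e+04 Hz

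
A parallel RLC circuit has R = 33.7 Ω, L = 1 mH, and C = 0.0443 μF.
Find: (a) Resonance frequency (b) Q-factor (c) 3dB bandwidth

Step 1 — Resonance: ω₀ = 1/√(LC) = 1/√(0.001·4.43e-08) = 1.502e+05 rad/s.
Step 2 — f₀ = ω₀/(2π) = 2.391e+04 Hz.
Step 3 — Parallel Q: Q = R/(ω₀L) = 33.7/(1.502e+05·0.001) = 0.2243.
Step 4 — Bandwidth: Δω = ω₀/Q = 6.698e+05 rad/s; BW = Δω/(2π) = 1.066e+05 Hz.

(a) f₀ = 2.391e+04 Hz  (b) Q = 0.2243  (c) BW = 1.066e+05 Hz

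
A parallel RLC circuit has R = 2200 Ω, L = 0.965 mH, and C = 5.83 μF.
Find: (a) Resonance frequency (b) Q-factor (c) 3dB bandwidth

Step 1 — Resonance: ω₀ = 1/√(LC) = 1/√(0.000965·5.83e-06) = 1.333e+04 rad/s.
Step 2 — f₀ = ω₀/(2π) = 2122 Hz.
Step 3 — Parallel Q: Q = R/(ω₀L) = 2200/(1.333e+04·0.000965) = 171.
Step 4 — Bandwidth: Δω = ω₀/Q = 77.97 rad/s; BW = Δω/(2π) = 12.41 Hz.

(a) f₀ = 2122 Hz  (b) Q = 171  (c) BW = 12.41 Hz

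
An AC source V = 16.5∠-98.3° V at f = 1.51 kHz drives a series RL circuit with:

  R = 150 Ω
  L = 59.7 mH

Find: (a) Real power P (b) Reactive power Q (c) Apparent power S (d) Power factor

Step 1 — Angular frequency: ω = 2π·f = 2π·1510 = 9488 rad/s.
Step 2 — Component impedances:
  R: Z = R = 150 Ω
  L: Z = jωL = j·9488·0.0597 = 0 + j566.4 Ω
Step 3 — Series combination: Z_total = R + L = 150 + j566.4 Ω = 585.9∠75.2° Ω.
Step 4 — Source phasor: V = 16.5∠-98.3° V = -2.382 - j16.33 V.
Step 5 — Current: I = V / Z = -0.02798 - j0.003204 A = 0.02816∠-173.5° A.
Step 6 — Complex power: S = V·I* = 0.1189 + j0.4492 VA.
Step 7 — Real power: P = Re(S) = 0.1189 W.
Step 8 — Reactive power: Q = Im(S) = 0.4492 VAR.
Step 9 — Apparent power: |S| = 0.4646 VA.
Step 10 — Power factor: PF = P/|S| = 0.256 (lagging).

(a) P = 0.1189 W  (b) Q = 0.4492 VAR  (c) S = 0.4646 VA  (d) PF = 0.256 (lagging)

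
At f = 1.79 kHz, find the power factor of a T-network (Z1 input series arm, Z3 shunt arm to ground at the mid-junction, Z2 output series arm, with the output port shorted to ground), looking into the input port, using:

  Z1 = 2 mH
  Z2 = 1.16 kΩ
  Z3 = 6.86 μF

Step 1 — Angular frequency: ω = 2π·f = 2π·1790 = 1.125e+04 rad/s.
Step 2 — Component impedances:
  Z1: Z = jωL = j·1.125e+04·0.002 = 0 + j22.49 Ω
  Z2: Z = R = 1160 Ω
  Z3: Z = 1/(jωC) = -j/(ω·C) = 0 - j12.96 Ω
Step 3 — With the output port shorted to ground, the output series arm Z2 runs from the junction to ground; the shunt arm Z3 also runs from the junction to ground. They appear in parallel: Z3 || Z2 = 0.1448 - j12.96 Ω.
Step 4 — Series with input arm Z1: Z_in = Z1 + (Z3 || Z2) = 0.1448 + j9.534 Ω = 9.535∠89.1° Ω.
Step 5 — Power factor: PF = cos(φ) = Re(Z)/|Z| = 0.1448/9.535 = 0.01519.
Step 6 — Type: Im(Z) = 9.534 ⇒ lagging (phase φ = 89.1°).

PF = 0.01519 (lagging, φ = 89.1°)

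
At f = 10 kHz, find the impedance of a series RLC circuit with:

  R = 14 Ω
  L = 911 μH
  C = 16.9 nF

Step 1 — Angular frequency: ω = 2π·f = 2π·1e+04 = 6.283e+04 rad/s.
Step 2 — Component impedances:
  R: Z = R = 14 Ω
  L: Z = jωL = j·6.283e+04·0.000911 = 0 + j57.24 Ω
  C: Z = 1/(jωC) = -j/(ω·C) = 0 - j941.7 Ω
Step 3 — Series combination: Z_total = R + L + C = 14 - j884.5 Ω = 884.6∠-89.1° Ω.

Z = 14 - j884.5 Ω = 884.6∠-89.1° Ω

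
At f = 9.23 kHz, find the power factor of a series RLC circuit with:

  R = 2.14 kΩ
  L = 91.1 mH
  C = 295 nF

Step 1 — Angular frequency: ω = 2π·f = 2π·9230 = 5.799e+04 rad/s.
Step 2 — Component impedances:
  R: Z = R = 2140 Ω
  L: Z = jωL = j·5.799e+04·0.0911 = 0 + j5283 Ω
  C: Z = 1/(jωC) = -j/(ω·C) = 0 - j58.45 Ω
Step 3 — Series combination: Z_total = R + L + C = 2140 + j5225 Ω = 5646∠67.7° Ω.
Step 4 — Power factor: PF = cos(φ) = Re(Z)/|Z| = 2140/5646 = 0.379.
Step 5 — Type: Im(Z) = 5225 ⇒ lagging (phase φ = 67.7°).

PF = 0.379 (lagging, φ = 67.7°)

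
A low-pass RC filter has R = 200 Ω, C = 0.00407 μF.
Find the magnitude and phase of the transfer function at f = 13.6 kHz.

Step 1 — Angular frequency: ω = 2π·1.36e+04 = 8.545e+04 rad/s.
Step 2 — Transfer function: H(jω) = 1/(1 + jωRC).
Step 3 — Denominator: 1 + jωRC = 1 + j·8.545e+04·200·4.07e-09 = 1 + j0.06956.
Step 4 — H = 0.9952 - j0.06922.
Step 5 — Magnitude: |H| = 0.9976 (-0.0 dB); phase: φ = -4.0°.

|H| = 0.9976 (-0.0 dB), φ = -4.0°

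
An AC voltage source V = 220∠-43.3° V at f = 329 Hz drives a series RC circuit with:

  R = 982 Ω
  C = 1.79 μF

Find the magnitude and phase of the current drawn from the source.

Step 1 — Angular frequency: ω = 2π·f = 2π·329 = 2067 rad/s.
Step 2 — Component impedances:
  R: Z = R = 982 Ω
  C: Z = 1/(jωC) = -j/(ω·C) = 0 - j270.3 Ω
Step 3 — Series combination: Z_total = R + C = 982 - j270.3 Ω = 1019∠-15.4° Ω.
Step 4 — Source phasor: V = 220∠-43.3° V = 160.1 - j150.9 V.
Step 5 — Ohm's law: I = V / Z_total = (160.1 - j150.9) / (982 - j270.3) = 0.1909 - j0.1011 A.
Step 6 — Convert to polar: |I| = 0.216 A, ∠I = -27.9°.

I = 0.216∠-27.9° A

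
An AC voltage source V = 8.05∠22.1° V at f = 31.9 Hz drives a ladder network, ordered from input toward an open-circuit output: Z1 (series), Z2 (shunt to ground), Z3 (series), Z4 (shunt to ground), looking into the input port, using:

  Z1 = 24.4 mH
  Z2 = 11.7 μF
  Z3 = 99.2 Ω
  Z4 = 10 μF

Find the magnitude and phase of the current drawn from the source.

Step 1 — Angular frequency: ω = 2π·f = 2π·31.9 = 200.4 rad/s.
Step 2 — Component impedances:
  Z1: Z = jωL = j·200.4·0.0244 = 0 + j4.891 Ω
  Z2: Z = 1/(jωC) = -j/(ω·C) = 0 - j426.4 Ω
  Z3: Z = R = 99.2 Ω
  Z4: Z = 1/(jωC) = -j/(ω·C) = 0 - j498.9 Ω
Step 3 — Ladder network (open output): work backward from the far end, alternating series and parallel combinations. Z_in = 20.83 - j227.3 Ω = 228.2∠-84.8° Ω.
Step 4 — Source phasor: V = 8.05∠22.1° V = 7.459 + j3.029 V.
Step 5 — Ohm's law: I = V / Z_total = (7.459 + j3.029) / (20.83 - j227.3) = -0.01023 + j0.03376 A.
Step 6 — Convert to polar: |I| = 0.03527 A, ∠I = 106.9°.

I = 0.03527∠106.9° A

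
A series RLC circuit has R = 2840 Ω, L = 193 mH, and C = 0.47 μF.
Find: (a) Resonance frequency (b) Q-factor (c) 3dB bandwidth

Step 1 — Resonance: ω₀ = 1/√(LC) = 1/√(0.193·4.7e-07) = 3320 rad/s.
Step 2 — f₀ = ω₀/(2π) = 528.4 Hz.
Step 3 — Series Q: Q = ω₀L/R = 3320·0.193/2840 = 0.2256.
Step 4 — Bandwidth: Δω = ω₀/Q = 1.472e+04 rad/s; BW = Δω/(2π) = 2342 Hz.

(a) f₀ = 528.4 Hz  (b) Q = 0.2256  (c) BW = 2342 Hz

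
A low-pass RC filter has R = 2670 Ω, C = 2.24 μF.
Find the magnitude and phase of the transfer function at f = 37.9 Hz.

Step 1 — Angular frequency: ω = 2π·37.9 = 238.1 rad/s.
Step 2 — Transfer function: H(jω) = 1/(1 + jωRC).
Step 3 — Denominator: 1 + jωRC = 1 + j·238.1·2670·2.24e-06 = 1 + j1.424.
Step 4 — H = 0.3302 - j0.4703.
Step 5 — Magnitude: |H| = 0.5746 (-4.8 dB); phase: φ = -54.9°.

|H| = 0.5746 (-4.8 dB), φ = -54.9°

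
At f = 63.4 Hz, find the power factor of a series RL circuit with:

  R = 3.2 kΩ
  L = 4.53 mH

Step 1 — Angular frequency: ω = 2π·f = 2π·63.4 = 398.4 rad/s.
Step 2 — Component impedances:
  R: Z = R = 3200 Ω
  L: Z = jωL = j·398.4·0.00453 = 0 + j1.805 Ω
Step 3 — Series combination: Z_total = R + L = 3200 + j1.805 Ω = 3200∠0.0° Ω.
Step 4 — Power factor: PF = cos(φ) = Re(Z)/|Z| = 3200/3200 = 1.
Step 5 — Type: Im(Z) = 1.805 ⇒ lagging (phase φ = 0.0°).

PF = 1 (lagging, φ = 0.0°)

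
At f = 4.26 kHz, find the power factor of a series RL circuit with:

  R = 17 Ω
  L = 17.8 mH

Step 1 — Angular frequency: ω = 2π·f = 2π·4260 = 2.677e+04 rad/s.
Step 2 — Component impedances:
  R: Z = R = 17 Ω
  L: Z = jωL = j·2.677e+04·0.0178 = 0 + j476.4 Ω
Step 3 — Series combination: Z_total = R + L = 17 + j476.4 Ω = 476.7∠88.0° Ω.
Step 4 — Power factor: PF = cos(φ) = Re(Z)/|Z| = 17/476.7 = 0.03566.
Step 5 — Type: Im(Z) = 476.4 ⇒ lagging (phase φ = 88.0°).

PF = 0.03566 (lagging, φ = 88.0°)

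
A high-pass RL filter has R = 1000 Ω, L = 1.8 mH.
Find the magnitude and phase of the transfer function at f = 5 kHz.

Step 1 — Angular frequency: ω = 2π·5000 = 3.142e+04 rad/s.
Step 2 — Transfer function: H(jω) = jωL/(R + jωL).
Step 3 — Numerator jωL = j·56.55; denominator R + jωL = 1000 + j56.55.
Step 4 — H = 0.003188 + j0.05637.
Step 5 — Magnitude: |H| = 0.05646 (-25.0 dB); phase: φ = 86.8°.

|H| = 0.05646 (-25.0 dB), φ = 86.8°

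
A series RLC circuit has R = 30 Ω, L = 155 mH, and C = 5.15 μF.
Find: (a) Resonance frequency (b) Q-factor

Step 1 — Resonance condition Im(Z)=0 gives ω₀ = 1/√(LC).
Step 2 — ω₀ = 1/√(0.155·5.15e-06) = 1119 rad/s.
Step 3 — f₀ = ω₀/(2π) = 178.1 Hz.
Step 4 — Series Q: Q = ω₀L/R = 1119·0.155/30 = 5.783.

(a) f₀ = 178.1 Hz  (b) Q = 5.783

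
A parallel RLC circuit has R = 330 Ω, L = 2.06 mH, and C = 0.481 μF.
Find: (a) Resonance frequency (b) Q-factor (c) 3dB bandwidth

Step 1 — Resonance: ω₀ = 1/√(LC) = 1/√(0.00206·4.81e-07) = 3.177e+04 rad/s.
Step 2 — f₀ = ω₀/(2π) = 5056 Hz.
Step 3 — Parallel Q: Q = R/(ω₀L) = 330/(3.177e+04·0.00206) = 5.043.
Step 4 — Bandwidth: Δω = ω₀/Q = 6300 rad/s; BW = Δω/(2π) = 1003 Hz.

(a) f₀ = 5056 Hz  (b) Q = 5.043  (c) BW = 1003 Hz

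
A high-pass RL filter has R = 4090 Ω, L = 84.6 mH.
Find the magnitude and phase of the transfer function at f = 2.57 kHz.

Step 1 — Angular frequency: ω = 2π·2570 = 1.615e+04 rad/s.
Step 2 — Transfer function: H(jω) = jωL/(R + jωL).
Step 3 — Numerator jωL = j·1366; denominator R + jωL = 4090 + j1366.
Step 4 — H = 0.1004 + j0.3005.
Step 5 — Magnitude: |H| = 0.3168 (-10.0 dB); phase: φ = 71.5°.

|H| = 0.3168 (-10.0 dB), φ = 71.5°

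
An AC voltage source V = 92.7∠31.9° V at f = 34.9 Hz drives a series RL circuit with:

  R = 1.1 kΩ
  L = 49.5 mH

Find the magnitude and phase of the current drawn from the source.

Step 1 — Angular frequency: ω = 2π·f = 2π·34.9 = 219.3 rad/s.
Step 2 — Component impedances:
  R: Z = R = 1100 Ω
  L: Z = jωL = j·219.3·0.0495 = 0 + j10.85 Ω
Step 3 — Series combination: Z_total = R + L = 1100 + j10.85 Ω = 1100∠0.6° Ω.
Step 4 — Source phasor: V = 92.7∠31.9° V = 78.7 + j48.99 V.
Step 5 — Ohm's law: I = V / Z_total = (78.7 + j48.99) / (1100 + j10.85) = 0.07198 + j0.04382 A.
Step 6 — Convert to polar: |I| = 0.08427 A, ∠I = 31.3°.

I = 0.08427∠31.3° A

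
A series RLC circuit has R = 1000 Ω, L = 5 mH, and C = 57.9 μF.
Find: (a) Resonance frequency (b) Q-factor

Step 1 — Resonance condition Im(Z)=0 gives ω₀ = 1/√(LC).
Step 2 — ω₀ = 1/√(0.005·5.79e-05) = 1859 rad/s.
Step 3 — f₀ = ω₀/(2π) = 295.8 Hz.
Step 4 — Series Q: Q = ω₀L/R = 1859·0.005/1000 = 0.009293.

(a) f₀ = 295.8 Hz  (b) Q = 0.009293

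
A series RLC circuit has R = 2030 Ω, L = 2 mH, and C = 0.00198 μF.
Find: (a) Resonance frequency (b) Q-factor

Step 1 — Resonance condition Im(Z)=0 gives ω₀ = 1/√(LC).
Step 2 — ω₀ = 1/√(0.002·1.98e-09) = 5.025e+05 rad/s.
Step 3 — f₀ = ω₀/(2π) = 7.998e+04 Hz.
Step 4 — Series Q: Q = ω₀L/R = 5.025e+05·0.002/2030 = 0.4951.

(a) f₀ = 7.998e+04 Hz  (b) Q = 0.4951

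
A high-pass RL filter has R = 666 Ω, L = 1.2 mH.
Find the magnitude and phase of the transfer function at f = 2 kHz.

Step 1 — Angular frequency: ω = 2π·2000 = 1.257e+04 rad/s.
Step 2 — Transfer function: H(jω) = jωL/(R + jωL).
Step 3 — Numerator jωL = j·15.08; denominator R + jωL = 666 + j15.08.
Step 4 — H = 0.0005124 + j0.02263.
Step 5 — Magnitude: |H| = 0.02264 (-32.9 dB); phase: φ = 88.7°.

|H| = 0.02264 (-32.9 dB), φ = 88.7°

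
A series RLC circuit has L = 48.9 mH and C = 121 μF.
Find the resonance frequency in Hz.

Step 1 — Resonance condition Im(Z)=0 gives ω₀ = 1/√(LC).
Step 2 — ω₀ = 1/√(0.0489·0.000121) = 411.1 rad/s.
Step 3 — f₀ = ω₀/(2π) = 65.43 Hz.

f₀ = 65.43 Hz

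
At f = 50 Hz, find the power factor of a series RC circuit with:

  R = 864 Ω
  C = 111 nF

Step 1 — Angular frequency: ω = 2π·f = 2π·50 = 314.2 rad/s.
Step 2 — Component impedances:
  R: Z = R = 864 Ω
  C: Z = 1/(jωC) = -j/(ω·C) = 0 - j2.868e+04 Ω
Step 3 — Series combination: Z_total = R + C = 864 - j2.868e+04 Ω = 2.869e+04∠-88.3° Ω.
Step 4 — Power factor: PF = cos(φ) = Re(Z)/|Z| = 864/2.869e+04 = 0.03012.
Step 5 — Type: Im(Z) = -2.868e+04 ⇒ leading (phase φ = -88.3°).

PF = 0.03012 (leading, φ = -88.3°)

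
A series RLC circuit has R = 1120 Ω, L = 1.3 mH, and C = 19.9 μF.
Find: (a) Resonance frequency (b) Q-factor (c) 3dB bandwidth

Step 1 — Resonance: ω₀ = 1/√(LC) = 1/√(0.0013·1.99e-05) = 6217 rad/s.
Step 2 — f₀ = ω₀/(2π) = 989.5 Hz.
Step 3 — Series Q: Q = ω₀L/R = 6217·0.0013/1120 = 0.007217.
Step 4 — Bandwidth: Δω = ω₀/Q = 8.615e+05 rad/s; BW = Δω/(2π) = 1.371e+05 Hz.

(a) f₀ = 989.5 Hz  (b) Q = 0.007217  (c) BW = 1.371e+05 Hz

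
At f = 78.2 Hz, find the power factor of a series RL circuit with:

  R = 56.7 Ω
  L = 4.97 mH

Step 1 — Angular frequency: ω = 2π·f = 2π·78.2 = 491.3 rad/s.
Step 2 — Component impedances:
  R: Z = R = 56.7 Ω
  L: Z = jωL = j·491.3·0.00497 = 0 + j2.442 Ω
Step 3 — Series combination: Z_total = R + L = 56.7 + j2.442 Ω = 56.75∠2.5° Ω.
Step 4 — Power factor: PF = cos(φ) = Re(Z)/|Z| = 56.7/56.75 = 0.9991.
Step 5 — Type: Im(Z) = 2.442 ⇒ lagging (phase φ = 2.5°).

PF = 0.9991 (lagging, φ = 2.5°)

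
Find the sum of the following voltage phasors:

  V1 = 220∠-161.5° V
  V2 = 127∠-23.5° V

Step 1 — Convert each phasor to rectangular form:
  V1 = 220·(cos(-161.5°) + j·sin(-161.5°)) = -208.6 - j69.81 V
  V2 = 127·(cos(-23.5°) + j·sin(-23.5°)) = 116.5 - j50.64 V
Step 2 — Sum components: V_total = -92.16 - j120.4 V.
Step 3 — Convert to polar: |V_total| = 151.7 V, ∠V_total = -127.4°.

V_total = 151.7∠-127.4° V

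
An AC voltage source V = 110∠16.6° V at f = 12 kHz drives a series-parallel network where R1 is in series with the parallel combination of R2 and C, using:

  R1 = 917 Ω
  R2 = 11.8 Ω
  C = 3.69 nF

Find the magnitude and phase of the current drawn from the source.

Step 1 — Angular frequency: ω = 2π·f = 2π·1.2e+04 = 7.54e+04 rad/s.
Step 2 — Component impedances:
  R1: Z = R = 917 Ω
  R2: Z = R = 11.8 Ω
  C: Z = 1/(jωC) = -j/(ω·C) = 0 - j3594 Ω
Step 3 — Parallel branch: R2 || C = 1/(1/R2 + 1/C) = 11.8 - j0.03874 Ω.
Step 4 — Series with R1: Z_total = R1 + (R2 || C) = 928.8 - j0.03874 Ω = 928.8∠-0.0° Ω.
Step 5 — Source phasor: V = 110∠16.6° V = 105.4 + j31.43 V.
Step 6 — Ohm's law: I = V / Z_total = (105.4 + j31.43) / (928.8 - j0.03874) = 0.1135 + j0.03384 A.
Step 7 — Convert to polar: |I| = 0.1184 A, ∠I = 16.6°.

I = 0.1184∠16.6° A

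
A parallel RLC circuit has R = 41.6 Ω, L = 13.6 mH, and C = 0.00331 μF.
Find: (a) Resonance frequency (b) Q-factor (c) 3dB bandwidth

Step 1 — Resonance: ω₀ = 1/√(LC) = 1/√(0.0136·3.31e-09) = 1.49e+05 rad/s.
Step 2 — f₀ = ω₀/(2π) = 2.372e+04 Hz.
Step 3 — Parallel Q: Q = R/(ω₀L) = 41.6/(1.49e+05·0.0136) = 0.02052.
Step 4 — Bandwidth: Δω = ω₀/Q = 7.262e+06 rad/s; BW = Δω/(2π) = 1.156e+06 Hz.

(a) f₀ = 2.372e+04 Hz  (b) Q = 0.02052  (c) BW = 1.156e+06 Hz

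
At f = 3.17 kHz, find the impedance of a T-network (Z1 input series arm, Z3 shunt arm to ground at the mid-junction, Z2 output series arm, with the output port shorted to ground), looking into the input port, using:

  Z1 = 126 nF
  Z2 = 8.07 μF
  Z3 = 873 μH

Step 1 — Angular frequency: ω = 2π·f = 2π·3170 = 1.992e+04 rad/s.
Step 2 — Component impedances:
  Z1: Z = 1/(jωC) = -j/(ω·C) = 0 - j398.5 Ω
  Z2: Z = 1/(jωC) = -j/(ω·C) = 0 - j6.221 Ω
  Z3: Z = jωL = j·1.992e+04·0.000873 = 0 + j17.39 Ω
Step 3 — With the output port shorted to ground, the output series arm Z2 runs from the junction to ground; the shunt arm Z3 also runs from the junction to ground. They appear in parallel: Z3 || Z2 = 0 - j9.688 Ω.
Step 4 — Series with input arm Z1: Z_in = Z1 + (Z3 || Z2) = 0 - j408.2 Ω = 408.2∠-90.0° Ω.

Z = 0 - j408.2 Ω = 408.2∠-90.0° Ω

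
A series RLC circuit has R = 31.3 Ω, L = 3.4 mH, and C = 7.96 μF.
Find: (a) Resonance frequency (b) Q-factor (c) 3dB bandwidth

Step 1 — Resonance: ω₀ = 1/√(LC) = 1/√(0.0034·7.96e-06) = 6079 rad/s.
Step 2 — f₀ = ω₀/(2π) = 967.4 Hz.
Step 3 — Series Q: Q = ω₀L/R = 6079·0.0034/31.3 = 0.6603.
Step 4 — Bandwidth: Δω = ω₀/Q = 9206 rad/s; BW = Δω/(2π) = 1465 Hz.

(a) f₀ = 967.4 Hz  (b) Q = 0.6603  (c) BW = 1465 Hz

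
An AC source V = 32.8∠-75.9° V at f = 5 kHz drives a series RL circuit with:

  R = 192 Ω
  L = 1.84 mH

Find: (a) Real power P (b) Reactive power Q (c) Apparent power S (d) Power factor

Step 1 — Angular frequency: ω = 2π·f = 2π·5000 = 3.142e+04 rad/s.
Step 2 — Component impedances:
  R: Z = R = 192 Ω
  L: Z = jωL = j·3.142e+04·0.00184 = 0 + j57.81 Ω
Step 3 — Series combination: Z_total = R + L = 192 + j57.81 Ω = 200.5∠16.8° Ω.
Step 4 — Source phasor: V = 32.8∠-75.9° V = 7.991 - j31.81 V.
Step 5 — Current: I = V / Z = -0.007579 - j0.1634 A = 0.1636∠-92.7° A.
Step 6 — Complex power: S = V·I* = 5.138 + j1.547 VA.
Step 7 — Real power: P = Re(S) = 5.138 W.
Step 8 — Reactive power: Q = Im(S) = 1.547 VAR.
Step 9 — Apparent power: |S| = 5.365 VA.
Step 10 — Power factor: PF = P/|S| = 0.9575 (lagging).

(a) P = 5.138 W  (b) Q = 1.547 VAR  (c) S = 5.365 VA  (d) PF = 0.9575 (lagging)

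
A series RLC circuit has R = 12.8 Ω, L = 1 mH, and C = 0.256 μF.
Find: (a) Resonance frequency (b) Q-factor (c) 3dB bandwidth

Step 1 — Resonance: ω₀ = 1/√(LC) = 1/√(0.001·2.56e-07) = 6.25e+04 rad/s.
Step 2 — f₀ = ω₀/(2π) = 9947 Hz.
Step 3 — Series Q: Q = ω₀L/R = 6.25e+04·0.001/12.8 = 4.883.
Step 4 — Bandwidth: Δω = ω₀/Q = 1.28e+04 rad/s; BW = Δω/(2π) = 2037 Hz.

(a) f₀ = 9947 Hz  (b) Q = 4.883  (c) BW = 2037 Hz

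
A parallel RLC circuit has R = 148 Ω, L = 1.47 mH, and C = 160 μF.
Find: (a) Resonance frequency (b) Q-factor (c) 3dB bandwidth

Step 1 — Resonance: ω₀ = 1/√(LC) = 1/√(0.00147·0.00016) = 2062 rad/s.
Step 2 — f₀ = ω₀/(2π) = 328.2 Hz.
Step 3 — Parallel Q: Q = R/(ω₀L) = 148/(2062·0.00147) = 48.83.
Step 4 — Bandwidth: Δω = ω₀/Q = 42.23 rad/s; BW = Δω/(2π) = 6.721 Hz.

(a) f₀ = 328.2 Hz  (b) Q = 48.83  (c) BW = 6.721 Hz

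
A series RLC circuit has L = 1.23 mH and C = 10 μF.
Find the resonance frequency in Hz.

Step 1 — Resonance condition Im(Z)=0 gives ω₀ = 1/√(LC).
Step 2 — ω₀ = 1/√(0.00123·1e-05) = 9017 rad/s.
Step 3 — f₀ = ω₀/(2π) = 1435 Hz.

f₀ = 1435 Hz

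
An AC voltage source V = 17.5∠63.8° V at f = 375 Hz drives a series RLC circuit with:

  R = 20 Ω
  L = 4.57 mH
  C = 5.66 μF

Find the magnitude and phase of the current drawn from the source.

Step 1 — Angular frequency: ω = 2π·f = 2π·375 = 2356 rad/s.
Step 2 — Component impedances:
  R: Z = R = 20 Ω
  L: Z = jωL = j·2356·0.00457 = 0 + j10.77 Ω
  C: Z = 1/(jωC) = -j/(ω·C) = 0 - j74.98 Ω
Step 3 — Series combination: Z_total = R + L + C = 20 - j64.22 Ω = 67.26∠-72.7° Ω.
Step 4 — Source phasor: V = 17.5∠63.8° V = 7.726 + j15.7 V.
Step 5 — Ohm's law: I = V / Z_total = (7.726 + j15.7) / (20 - j64.22) = -0.1887 + j0.1791 A.
Step 6 — Convert to polar: |I| = 0.2602 A, ∠I = 136.5°.

I = 0.2602∠136.5° A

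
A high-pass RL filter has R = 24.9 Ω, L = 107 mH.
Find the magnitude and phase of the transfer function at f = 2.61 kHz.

Step 1 — Angular frequency: ω = 2π·2610 = 1.64e+04 rad/s.
Step 2 — Transfer function: H(jω) = jωL/(R + jωL).
Step 3 — Numerator jωL = j·1755; denominator R + jωL = 24.9 + j1755.
Step 4 — H = 0.9998 + j0.01419.
Step 5 — Magnitude: |H| = 0.9999 (-0.0 dB); phase: φ = 0.8°.

|H| = 0.9999 (-0.0 dB), φ = 0.8°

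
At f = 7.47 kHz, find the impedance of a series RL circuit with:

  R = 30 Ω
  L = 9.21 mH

Step 1 — Angular frequency: ω = 2π·f = 2π·7470 = 4.694e+04 rad/s.
Step 2 — Component impedances:
  R: Z = R = 30 Ω
  L: Z = jωL = j·4.694e+04·0.00921 = 0 + j432.3 Ω
Step 3 — Series combination: Z_total = R + L = 30 + j432.3 Ω = 433.3∠86.0° Ω.

Z = 30 + j432.3 Ω = 433.3∠86.0° Ω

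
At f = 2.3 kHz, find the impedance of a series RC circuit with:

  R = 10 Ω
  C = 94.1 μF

Step 1 — Angular frequency: ω = 2π·f = 2π·2300 = 1.445e+04 rad/s.
Step 2 — Component impedances:
  R: Z = R = 10 Ω
  C: Z = 1/(jωC) = -j/(ω·C) = 0 - j0.7354 Ω
Step 3 — Series combination: Z_total = R + C = 10 - j0.7354 Ω = 10.03∠-4.2° Ω.

Z = 10 - j0.7354 Ω = 10.03∠-4.2° Ω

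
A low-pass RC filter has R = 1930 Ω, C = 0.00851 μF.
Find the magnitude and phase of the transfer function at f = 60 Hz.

Step 1 — Angular frequency: ω = 2π·60 = 377 rad/s.
Step 2 — Transfer function: H(jω) = 1/(1 + jωRC).
Step 3 — Denominator: 1 + jωRC = 1 + j·377·1930·8.51e-09 = 1 + j0.006192.
Step 4 — H = 1 - j0.006192.
Step 5 — Magnitude: |H| = 1 (-0.0 dB); phase: φ = -0.4°.

|H| = 1 (-0.0 dB), φ = -0.4°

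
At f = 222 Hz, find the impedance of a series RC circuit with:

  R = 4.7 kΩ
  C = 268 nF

Step 1 — Angular frequency: ω = 2π·f = 2π·222 = 1395 rad/s.
Step 2 — Component impedances:
  R: Z = R = 4700 Ω
  C: Z = 1/(jωC) = -j/(ω·C) = 0 - j2675 Ω
Step 3 — Series combination: Z_total = R + C = 4700 - j2675 Ω = 5408∠-29.6° Ω.

Z = 4700 - j2675 Ω = 5408∠-29.6° Ω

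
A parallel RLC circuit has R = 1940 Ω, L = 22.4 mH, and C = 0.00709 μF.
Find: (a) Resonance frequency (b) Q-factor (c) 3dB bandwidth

Step 1 — Resonance: ω₀ = 1/√(LC) = 1/√(0.0224·7.09e-09) = 7.935e+04 rad/s.
Step 2 — f₀ = ω₀/(2π) = 1.263e+04 Hz.
Step 3 — Parallel Q: Q = R/(ω₀L) = 1940/(7.935e+04·0.0224) = 1.091.
Step 4 — Bandwidth: Δω = ω₀/Q = 7.27e+04 rad/s; BW = Δω/(2π) = 1.157e+04 Hz.

(a) f₀ = 1.263e+04 Hz  (b) Q = 1.091  (c) BW = 1.157e+04 Hz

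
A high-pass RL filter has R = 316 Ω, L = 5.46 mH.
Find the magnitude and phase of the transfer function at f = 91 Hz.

Step 1 — Angular frequency: ω = 2π·91 = 571.8 rad/s.
Step 2 — Transfer function: H(jω) = jωL/(R + jωL).
Step 3 — Numerator jωL = j·3.122; denominator R + jωL = 316 + j3.122.
Step 4 — H = 9.759e-05 + j0.009878.
Step 5 — Magnitude: |H| = 0.009879 (-40.1 dB); phase: φ = 89.4°.

|H| = 0.009879 (-40.1 dB), φ = 89.4°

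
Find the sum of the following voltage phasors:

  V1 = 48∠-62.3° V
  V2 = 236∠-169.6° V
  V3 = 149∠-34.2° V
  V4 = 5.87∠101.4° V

Step 1 — Convert each phasor to rectangular form:
  V1 = 48·(cos(-62.3°) + j·sin(-62.3°)) = 22.31 - j42.5 V
  V2 = 236·(cos(-169.6°) + j·sin(-169.6°)) = -232.1 - j42.6 V
  V3 = 149·(cos(-34.2°) + j·sin(-34.2°)) = 123.2 - j83.75 V
  V4 = 5.87·(cos(101.4°) + j·sin(101.4°)) = -1.16 + j5.754 V
Step 2 — Sum components: V_total = -87.74 - j163.1 V.
Step 3 — Convert to polar: |V_total| = 185.2 V, ∠V_total = -118.3°.

V_total = 185.2∠-118.3° V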